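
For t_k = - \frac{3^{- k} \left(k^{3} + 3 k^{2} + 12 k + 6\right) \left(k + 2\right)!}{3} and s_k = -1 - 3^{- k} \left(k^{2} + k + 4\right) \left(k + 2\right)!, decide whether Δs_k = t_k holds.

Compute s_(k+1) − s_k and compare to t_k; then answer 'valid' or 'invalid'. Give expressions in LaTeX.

valid (s_(k+1) − s_k reduces to t_k)

s_(k+1) = -3**(-k - 1)*(k + (k + 1)**2 + 5)*factorial(k + 3) - 1
s_(k+1) − s_k = -(k**3 + 3*k**2 + 12*k + 6)*factorial(k + 2)/(3*3**k)
(s_(k+1) − s_k) − t_k = 0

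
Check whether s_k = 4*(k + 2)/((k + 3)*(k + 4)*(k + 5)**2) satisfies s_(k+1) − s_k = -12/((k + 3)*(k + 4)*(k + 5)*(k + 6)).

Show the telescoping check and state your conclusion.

Invalid: residual 12*(4*k + 21)/(k**6 + 29*k**5 + 347*k**4 + 2191*k**3 + 7692*k**2 + 14220*k + 10800) ≠ 0.

s_(k+1) = 4*(k + 3)/((k + 4)*(k + 5)*(k + 6)**2)
s_(k+1) − s_k = 4*(-(k + 2)*(k + 6)**2 + (k + 3)**2*(k + 5))/((k + 3)*(k + 4)*(k + 5)**2*(k + 6)**2)
(s_(k+1) − s_k) − t_k = 12*(4*k + 21)/(k**6 + 29*k**5 + 347*k**4 + 2191*k**3 + 7692*k**2 + 14220*k + 10800)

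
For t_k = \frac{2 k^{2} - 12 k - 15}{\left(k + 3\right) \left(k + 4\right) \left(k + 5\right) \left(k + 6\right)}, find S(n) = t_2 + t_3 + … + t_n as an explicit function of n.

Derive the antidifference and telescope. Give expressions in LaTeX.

S(n) = \frac{4 n^{3} - 150 n^{2} - 229 n + 375}{105 \left(n^{3} + 15 n^{2} + 74 n + 120\right)}

Step 1: r(k) = (k + 3)*(12*k - 2*(k + 1)**2 + 27)/((k + 7)*(-2*k**2 + 12*k + 15)).
Gosper form: A/B · C(k+1)/C(k) with A=k + 3, B=k + 7, C=k**2 - 6*k - 15/2.
Key eq: (k + 3)·f(k+1) = (k + 6)·f(k) + (k**2 - 6*k - 15/2).
From deg A=1, deg B=1, deg C=2: d=3.
A polynomial solution: f(k) = -k*(k**2 + 72*k + 77)/60.
R(k) = B(k−1)·f(k)/C(k) = -k*(k + 6)*(k**2 + 72*k + 77)/(30*(2*k**2 - 12*k - 15)); s_k = R·t_k = k*(-k**2 - 72*k - 77)/(30*(k + 3)*(k + 4)*(k + 5)).
Verify: (2*k**2 - 12*k - 15)/(k**4 + 18*k**3 + 119*k**2 + 342*k + 360) matches t_k.
s_(n+1) = (-n**3 - 75*n**2 - 224*n - 150)/(30*(n**3 + 15*n**2 + 74*n + 120)) and s_(2) = -1/14, so S(n) = (4*n**3 - 150*n**2 - 229*n + 375)/(105*(n**3 + 15*n**2 + 74*n + 120)).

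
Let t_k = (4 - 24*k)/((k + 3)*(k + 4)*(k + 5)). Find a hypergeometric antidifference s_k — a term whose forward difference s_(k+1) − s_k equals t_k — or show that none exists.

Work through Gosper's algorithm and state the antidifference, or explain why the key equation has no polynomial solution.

Compute t_(k+1)/t_k: get (k + 3)*(6*k + 5)/((k + 6)*(6*k - 1)).
Normal form (A,B,C) = (k + 3, k + 6, k - 1/6).
Solve (k + 3)·f(k+1) − (k + 5)·f(k) = k - 1/6.
d = 2 from the (1,1,1) case.
Coefficient equations give f(k) = k*(17*k - 25)/144.
Then R = B(k−1)f/C = k*(k + 5)*(17*k - 25)/(24*(6*k - 1)), so s_k = R(k)·t_k = -k*(17*k - 25)/(6*(k + 3)*(k + 4)).
Δs = 4*(1 - 6*k)/(k**3 + 12*k**2 + 47*k + 60), as required.

s_k = -k*(17*k - 25)/(6*(k + 3)*(k + 4))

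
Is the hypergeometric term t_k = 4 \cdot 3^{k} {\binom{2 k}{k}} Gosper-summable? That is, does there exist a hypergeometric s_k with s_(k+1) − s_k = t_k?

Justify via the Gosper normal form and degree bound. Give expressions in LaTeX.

No; the degree bound rules out any f.

The ratio is 6*(2*k + 1)/(k + 1).
So A=12*k + 6 and B=k + 1, with C=1.
Set up (12*k + 6)·f(k+1) − (k)·f(k) − (1) = 0.
Degrees (1,1,0) ⇒ d ≤ -1.
d = -1 < 0 ⇒ no nonzero polynomial f; not summable.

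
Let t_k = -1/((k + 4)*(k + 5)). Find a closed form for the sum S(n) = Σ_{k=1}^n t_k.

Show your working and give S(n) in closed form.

Step 1: r(k) = (k + 4)/(k + 6).
Gosper form: A/B · C(k+1)/C(k) with A=k + 4, B=k + 6, C=1.
Need (k + 4)·f(k+1) − (k + 5)·f(k) = 1.
Bound: deg f ≤ 1.
Match coefficients ⇒ f(k) = k/4.
Get s_k = R·t_k = -k/(4*k + 16) with R(k) = B(k−1)f(k)/C(k) = k*(k + 5)/4.
s_(k+1) − s_k = -1/(k**2 + 9*k + 20) = t_k.
s_(n+1) = (-n - 1)/(4*(n + 5)) and s_(1) = -1/20, so S(n) = -n/(5*n + 25).

S(n) = -n/(5*n + 25)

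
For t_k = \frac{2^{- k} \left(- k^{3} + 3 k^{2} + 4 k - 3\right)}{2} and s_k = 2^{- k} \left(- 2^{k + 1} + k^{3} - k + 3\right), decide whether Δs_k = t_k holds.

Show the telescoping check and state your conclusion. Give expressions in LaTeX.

s_(k+1) = (-4*2**k - k + (k + 1)**3 + 2)/(2*2**k)
s_(k+1) − s_k = (-2*k**3 + k + (k + 1)**3 - 4)/(2*2**k)
(s_(k+1) − s_k) − t_k = 0

valid; difference matches t_k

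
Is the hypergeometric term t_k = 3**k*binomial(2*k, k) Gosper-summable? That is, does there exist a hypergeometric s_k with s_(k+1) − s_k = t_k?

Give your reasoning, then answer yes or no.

Ratio r(k) = 6*(2*k + 1)/(k + 1).
Normal form (A,B,C) = (12*k + 6, k + 1, 1).
f must satisfy (12*k + 6)·f(k+1) − (k)·f(k) = 1.
Degrees (1,1,0) ⇒ d ≤ -1.
Bound -1 < 0, so the key equation has no polynomial solution.

No — key equation has no polynomial f.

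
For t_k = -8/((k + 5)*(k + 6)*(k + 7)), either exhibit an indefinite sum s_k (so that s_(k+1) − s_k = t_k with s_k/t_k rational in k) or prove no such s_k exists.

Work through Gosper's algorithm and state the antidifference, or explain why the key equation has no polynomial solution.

s_k = 2*k*(-k - 11)/(15*(k + 5)*(k + 6))

The ratio is (k + 5)/(k + 8).
So A=k + 5 and B=k + 8, with C=1.
f must satisfy (k + 5)·f(k+1) − (k + 7)·f(k) = 1.
Degrees (1,1,0) ⇒ d ≤ 2.
A polynomial solution: f(k) = k*(k + 11)/60.
Get s_k = R·t_k = 2*k*(-k - 11)/(15*(k + 5)*(k + 6)) with R(k) = B(k−1)f(k)/C(k) = k*(k + 7)*(k + 11)/60.
s_(k+1) − s_k = -8/(k**3 + 18*k**2 + 107*k + 210) = t_k.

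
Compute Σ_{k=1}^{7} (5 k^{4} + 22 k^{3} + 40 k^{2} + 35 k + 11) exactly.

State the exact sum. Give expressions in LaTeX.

Σ = 47285

Step 1: r(k) = (5*k**4 + 42*k**3 + 136*k**2 + 201*k + 113)/(5*k**4 + 22*k**3 + 40*k**2 + 35*k + 11).
Factor: A=1; B=1; C=k**4 + 22*k**3/5 + 8*k**2 + 7*k + 11/5.
Set up (1)·f(k+1) − (1)·f(k) − (k**4 + 22*k**3/5 + 8*k**2 + 7*k + 11/5) = 0.
From deg A=0, deg B=0, deg C=4: d=5.
Solve for f: f(k) = k**2*(k**3 + 3*k**2 + 4*k + 3)/5 (degree 5 ≤ 5).
Certificate R = B(k−1)f/C = k**2*(k**3 + 3*k**2 + 4*k + 3)/(5*k**4 + 22*k**3 + 40*k**2 + 35*k + 11) gives s_k = k**2*(k**3 + 3*k**2 + 4*k + 3).
s_(k+1) − s_k = 5*k**4 + 22*k**3 + 40*k**2 + 35*k + 11 = t_k.
Sum = s_(8) − s_(1); s_(8) = 47296, s_(1) = 11 ⇒ 47285.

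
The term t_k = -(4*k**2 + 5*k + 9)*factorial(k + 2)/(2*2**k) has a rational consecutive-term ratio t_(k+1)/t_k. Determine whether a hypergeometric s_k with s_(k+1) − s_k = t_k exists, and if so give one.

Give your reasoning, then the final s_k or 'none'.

Ratio r(k) = (k + 3)*(5*k + 4*(k + 1)**2 + 14)/(2*(4*k**2 + 5*k + 9)).
Factor: A=k/2 + 3/2; B=1; C=k**2 + 5*k/4 + 9/4.
Set up (k/2 + 3/2)·f(k+1) − (1)·f(k) − (k**2 + 5*k/4 + 9/4) = 0.
d = 1 from the (1,0,2) case.
Solving with deg f ≤ 1: f(k) = (4*k - 3)/2.
R(k) = B(k−1)·f(k)/C(k) = 2*(4*k - 3)/(4*k**2 + 5*k + 9); s_k = R·t_k = -(4*k - 3)*factorial(k + 2)/2**k.
Check: Δs_k = -(4*k**2 + 5*k + 9)*factorial(k + 2)/(2*2**k). ✓

s_k = -(4*k - 3)*factorial(k + 2)/2**k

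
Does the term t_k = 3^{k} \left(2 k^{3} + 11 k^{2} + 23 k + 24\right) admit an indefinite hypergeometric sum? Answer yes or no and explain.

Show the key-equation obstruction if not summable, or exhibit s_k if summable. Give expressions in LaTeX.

Yes. s_k = 3^{k} \left(k^{3} + k^{2} + 4 k + 3\right).

Step 1: r(k) = 3*(2*k**3 + 17*k**2 + 51*k + 60)/(2*k**3 + 11*k**2 + 23*k + 24).
So A=3 and B=1, with C=k**3 + 11*k**2/2 + 23*k/2 + 12.
Need (3)·f(k+1) − (1)·f(k) = k**3 + 11*k**2/2 + 23*k/2 + 12.
Degrees (0,0,3) ⇒ d ≤ 3.
Solve for f: f(k) = (k**3 + k**2 + 4*k + 3)/2 (degree 3 ≤ 3).
So s_k = (B(k−1)f/C)·t_k = ((k**3 + k**2 + 4*k + 3)/((k + 3)*(2*k**2 + 5*k + 8)))·t_k = 3**k*(k**3 + k**2 + 4*k + 3).
s_(k+1) − s_k = 3**k*(2*k**3 + 11*k**2 + 23*k + 24) = t_k.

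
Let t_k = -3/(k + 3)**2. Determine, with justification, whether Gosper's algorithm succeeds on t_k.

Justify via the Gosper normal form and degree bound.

Ratio r(k) = (k + 3)**2/(k + 4)**2.
So A=k**2 + 6*k + 9 and B=k**2 + 8*k + 16, with C=1.
Solve (k**2 + 6*k + 9)·f(k+1) − (k**2 + 6*k + 9)·f(k) = 1.
Bound: deg f ≤ 0.
Write f(k) = c0. Then LHS − RHS = -1, requiring -1 = 0: contradictory. No certificate.

No — the linear system for f has no solution.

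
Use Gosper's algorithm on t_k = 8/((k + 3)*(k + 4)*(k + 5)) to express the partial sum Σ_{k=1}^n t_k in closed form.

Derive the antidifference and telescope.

Step 1: r(k) = (k + 3)/(k + 6).
Factor: A=k + 3; B=k + 6; C=1.
Set up (k + 3)·f(k+1) − (k + 5)·f(k) − (1) = 0.
Bound: deg f ≤ 2.
Solve for f: f(k) = k*(k + 7)/24 (degree 2 ≤ 2).
So s_k = (B(k−1)f/C)·t_k = (k*(k + 5)*(k + 7)/24)·t_k = k*(k + 7)/(3*(k + 3)*(k + 4)).
s_(k+1) − s_k = 8/(k**3 + 12*k**2 + 47*k + 60) = t_k.
s_(n+1) = (n**2 + 9*n + 8)/(3*(n**2 + 9*n + 20)) and s_(1) = 2/15, so S(n) = n*(n + 9)/(5*(n**2 + 9*n + 20)).

S(n) = n*(n + 9)/(5*(n**2 + 9*n + 20))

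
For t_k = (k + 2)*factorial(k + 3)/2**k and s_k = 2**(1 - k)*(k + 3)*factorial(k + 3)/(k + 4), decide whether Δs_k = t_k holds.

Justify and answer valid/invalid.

s_(k+1) = (k + 4)*factorial(k + 4)/(2**k*(k + 5))
s_(k+1) − s_k = (k**3 + 10*k**2 + 32*k + 34)*factorial(k + 3)/(2**k*(k + 4)*(k + 5))
(s_(k+1) − s_k) − t_k = -(k**2 + 6*k + 6)*factorial(k + 3)/(2**k*(k + 4)*(k + 5))

Invalid: residual -(k**2 + 6*k + 6)*factorial(k + 3)/(2**k*(k + 4)*(k + 5)) ≠ 0.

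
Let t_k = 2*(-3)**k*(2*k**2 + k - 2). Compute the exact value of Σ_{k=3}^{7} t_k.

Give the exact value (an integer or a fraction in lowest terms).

Step 1: r(k) = 3*(-k - 2*(k + 1)**2 + 1)/(2*k**2 + k - 2).
Gosper form: A/B · C(k+1)/C(k) with A=-3, B=1, C=k**2 + k/2 - 1.
Solve (-3)·f(k+1) − (1)·f(k) = k**2 + k/2 - 1.
Bound: deg f ≤ 2.
Solving with deg f ≤ 2: f(k) = -(k**2 - k - 1)/4.
Get s_k = R·t_k = (-3)**k*(-k**2 + k + 1) with R(k) = B(k−1)f(k)/C(k) = -(k**2 - k - 1)/(2*(2*k**2 + k - 2)).
Verify: 2*(-3)**k*(2*k**2 + k - 2) matches t_k.
Telescoping: Σ = s_(8) − s_(3) = -360855 − (135) = -360990.

Σ = -360990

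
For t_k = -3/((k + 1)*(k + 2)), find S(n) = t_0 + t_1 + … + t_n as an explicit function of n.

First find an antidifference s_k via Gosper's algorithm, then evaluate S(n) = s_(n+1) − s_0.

The ratio is (k + 1)/(k + 3).
Normal form (A,B,C) = (k + 1, k + 3, 1).
Key eq: (k + 1)·f(k+1) = (k + 2)·f(k) + (1).
Degrees (1,1,0) ⇒ d ≤ 1.
Solve for f: f(k) = k (degree 1 ≤ 1).
Certificate R = B(k−1)f/C = k*(k + 2) gives s_k = -3*k/(k + 1).
Δs = -3/(k**2 + 3*k + 2), as required.
s_(n+1) = 3*(-n - 1)/(n + 2) and s_(0) = 0, so S(n) = 3*(-n - 1)/(n + 2).

S(n) = 3*(-n - 1)/(n + 2)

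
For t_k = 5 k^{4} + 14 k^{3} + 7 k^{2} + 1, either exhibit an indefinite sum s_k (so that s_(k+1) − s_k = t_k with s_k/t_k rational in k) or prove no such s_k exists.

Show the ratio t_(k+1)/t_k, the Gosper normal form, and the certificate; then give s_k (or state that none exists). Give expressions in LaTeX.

s_k = k \left(k^{4} + k^{3} - 3 k^{2} + 2\right)

The ratio is (5*k**4 + 34*k**3 + 79*k**2 + 76*k + 27)/(5*k**4 + 14*k**3 + 7*k**2 + 1).
Gosper form: A/B · C(k+1)/C(k) with A=1, B=1, C=k**4 + 14*k**3/5 + 7*k**2/5 + 1/5.
Key eq: (1)·f(k+1) = (1)·f(k) + (k**4 + 14*k**3/5 + 7*k**2/5 + 1/5).
deg f ≤ 5 (via 0,0,4).
Coefficient equations give f(k) = k*(k**4 + k**3 - 3*k**2 + 2)/5.
Then R = B(k−1)f/C = k*(k**4 + k**3 - 3*k**2 + 2)/(5*k**4 + 14*k**3 + 7*k**2 + 1), so s_k = R(k)·t_k = k*(k**4 + k**3 - 3*k**2 + 2).
Check: Δs_k = 5*k**4 + 14*k**3 + 7*k**2 + 1. ✓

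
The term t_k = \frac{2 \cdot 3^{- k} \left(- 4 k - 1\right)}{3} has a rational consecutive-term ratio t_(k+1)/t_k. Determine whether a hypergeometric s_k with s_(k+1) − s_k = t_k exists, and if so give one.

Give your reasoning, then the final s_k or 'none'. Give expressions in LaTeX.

r(k) = (4*k + 5)/(3*(4*k + 1)) after simplifying.
Normal form (A,B,C) = (1/3, 1, k + 1/4).
Key eq: (1/3)·f(k+1) = (1)·f(k) + (k + 1/4).
Bound: deg f ≤ 1.
Solve for f: f(k) = -3*(4*k + 3)/8 (degree 1 ≤ 1).
Then R = B(k−1)f/C = -3*(4*k + 3)/(2*(4*k + 1)), so s_k = R(k)·t_k = (4*k + 3)/3**k.
Check: Δs_k = 2*(-4*k - 1)/(3*3**k). ✓

s_k = 3^{- k} \left(4 k + 3\right)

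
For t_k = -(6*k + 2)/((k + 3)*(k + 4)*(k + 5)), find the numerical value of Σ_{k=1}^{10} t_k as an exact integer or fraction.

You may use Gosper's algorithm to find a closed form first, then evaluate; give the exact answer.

Compute t_(k+1)/t_k: get (k + 3)*(3*k + 4)/((k + 6)*(3*k + 1)).
Factor: A=k + 3; B=k + 6; C=k + 1/3.
Set up (k + 3)·f(k+1) − (k + 5)·f(k) − (k + 1/3) = 0.
d = 2 from the (1,1,1) case.
Coefficient equations give f(k) = k*(5*k - 1)/36.
Certificate R = B(k−1)f/C = k*(k + 5)*(5*k - 1)/(12*(3*k + 1)) gives s_k = -k*(5*k - 1)/(6*(k + 3)*(k + 4)).
Verify: 2*(-3*k - 1)/(k**3 + 12*k**2 + 47*k + 60) matches t_k.
Evaluate s at k=11 and k=1: -33/70 and -1/30; difference -46/105.

Σ = -46/105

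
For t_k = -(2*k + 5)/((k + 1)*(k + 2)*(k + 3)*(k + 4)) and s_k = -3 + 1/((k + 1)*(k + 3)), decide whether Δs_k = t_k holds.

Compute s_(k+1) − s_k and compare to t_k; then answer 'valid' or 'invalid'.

valid; difference matches t_k

s_(k+1) = -3 + 1/((k + 2)*(k + 4))
s_(k+1) − s_k = (-2*k - 5)/(k**4 + 10*k**3 + 35*k**2 + 50*k + 24)
(s_(k+1) − s_k) − t_k = 0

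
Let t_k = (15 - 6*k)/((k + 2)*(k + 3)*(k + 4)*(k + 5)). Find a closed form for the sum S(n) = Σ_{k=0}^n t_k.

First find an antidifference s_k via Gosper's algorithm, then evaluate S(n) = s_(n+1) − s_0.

t_(k+1)/t_k = (k + 2)*(2*k - 3)/((k + 6)*(2*k - 5)).
Take A(k)=k + 2, B(k)=k + 6, C(k)=k - 5/2.
Key eq: (k + 2)·f(k+1) = (k + 5)·f(k) + (k - 5/2).
From deg A=1, deg B=1, deg C=1: d=3.
Match coefficients ⇒ f(k) = -k*(k**2 + 9*k + 50)/48.
Then R = B(k−1)f/C = -k*(k + 5)*(k**2 + 9*k + 50)/(24*(2*k - 5)), so s_k = R(k)·t_k = k*(k**2 + 9*k + 50)/(8*(k + 2)*(k + 3)*(k + 4)).
Check: Δs_k = 3*(5 - 2*k)/(k**4 + 14*k**3 + 71*k**2 + 154*k + 120). ✓
Telescope: S(n) = s_(n+1) − s_(0) = (n**3 + 12*n**2 + 71*n + 60)/(8*(n**3 + 12*n**2 + 47*n + 60)) − (0) = (n**3 + 12*n**2 + 71*n + 60)/(8*(n**3 + 12*n**2 + 47*n + 60)).

S(n) = (n**3 + 12*n**2 + 71*n + 60)/(8*(n**3 + 12*n**2 + 47*n + 60))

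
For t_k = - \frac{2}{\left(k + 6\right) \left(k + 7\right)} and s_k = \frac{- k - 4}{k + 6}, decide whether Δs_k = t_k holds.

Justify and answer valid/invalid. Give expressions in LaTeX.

s_(k+1) = (-k - 5)/(k + 7)
s_(k+1) − s_k = -2/(k**2 + 13*k + 42)
(s_(k+1) − s_k) − t_k = 0

Valid: the claim telescopes to t_k.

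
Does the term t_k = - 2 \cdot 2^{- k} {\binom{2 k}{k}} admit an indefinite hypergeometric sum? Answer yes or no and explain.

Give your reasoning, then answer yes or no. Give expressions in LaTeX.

Step 1: r(k) = (2*k + 1)/(k + 1).
A = 2*k + 1, B = k + 1, C = 1.
Set up (2*k + 1)·f(k+1) − (k)·f(k) − (1) = 0.
Degrees (1,1,0) ⇒ d ≤ -1.
d = -1 < 0 ⇒ no nonzero polynomial f; not summable.

No; the degree bound rules out any f.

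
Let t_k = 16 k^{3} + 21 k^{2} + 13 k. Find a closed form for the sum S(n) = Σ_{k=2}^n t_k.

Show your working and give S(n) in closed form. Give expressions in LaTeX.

S(n) = 4 n^{4} + 15 n^{3} + 21 n^{2} + 10 n - 50

t_(k+1)/t_k = (16*k**3 + 69*k**2 + 103*k + 50)/(k*(16*k**2 + 21*k + 13)).
Take A(k)=1, B(k)=1, C(k)=k**3 + 21*k**2/16 + 13*k/16.
Need (1)·f(k+1) − (1)·f(k) = k**3 + 21*k**2/16 + 13*k/16.
d = 4 from the (0,0,3) case.
Solving with deg f ≤ 4: f(k) = k*(k - 1)*(4*k**2 + 3*k + 3)/16.
Then R = B(k−1)f/C = (k - 1)*(4*k**2 + 3*k + 3)/(16*k**2 + 21*k + 13), so s_k = R(k)·t_k = k*(4*k**3 - k**2 - 3).
s_(k+1) − s_k = k*(16*k**2 + 21*k + 13) = t_k.
Evaluate: s_(n+1) = n*(4*n**3 + 15*n**2 + 21*n + 10); subtract s_(2) = 50 ⇒ S(n) = 4*n**4 + 15*n**3 + 21*n**2 + 10*n - 50.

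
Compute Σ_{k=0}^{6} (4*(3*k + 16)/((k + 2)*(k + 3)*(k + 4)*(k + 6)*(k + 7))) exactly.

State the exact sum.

Σ = 7/65

r(k) = (k + 2)*(k + 6)*(3*k + 19)/((k + 5)*(k + 8)*(3*k + 16)) after simplifying.
A = k + 2, B = k + 8, C = k**2 + 31*k/3 + 80/3.
Set up (k + 2)·f(k+1) − (k + 7)·f(k) − (k**2 + 31*k/3 + 80/3) = 0.
deg f ≤ 5 (via 1,1,2).
Coefficient equations give f(k) = k*(k + 4)*(k + 5)*(k**2 + 11*k + 36)/108.
Certificate R = B(k−1)f/C = k*(k + 4)*(k + 7)*(k**2 + 11*k + 36)/(36*(3*k + 16)) gives s_k = k*(k**2 + 11*k + 36)/(9*(k**3 + 11*k**2 + 36*k + 36)).
s_(k+1) − s_k = 4*(3*k + 16)/(k**5 + 22*k**4 + 185*k**3 + 740*k**2 + 1404*k + 1008) = t_k.
Sum = s_(7) − s_(0); s_(7) = 7/65, s_(0) = 0 ⇒ 7/65.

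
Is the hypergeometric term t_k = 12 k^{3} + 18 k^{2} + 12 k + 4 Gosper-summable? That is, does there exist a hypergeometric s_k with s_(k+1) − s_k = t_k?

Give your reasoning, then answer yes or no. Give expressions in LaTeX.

Step 1: r(k) = (6*k**3 + 27*k**2 + 42*k + 23)/(6*k**3 + 9*k**2 + 6*k + 2).
Factor: A=1; B=1; C=k**3 + 3*k**2/2 + k + 1/3.
Need (1)·f(k+1) − (1)·f(k) = k**3 + 3*k**2/2 + k + 1/3.
Bound: deg f ≤ 4.
Solve for f: f(k) = k*(3*k**3 + 1)/12 (degree 4 ≤ 4).
Certificate R = B(k−1)f/C = k*(3*k**3 + 1)/(2*(6*k**3 + 9*k**2 + 6*k + 2)) gives s_k = 3*k**4 + k.
Δs = -3*k**4 + 3*(k + 1)**4 + 1, as required.

Yes. s_k = 3 k^{4} + k.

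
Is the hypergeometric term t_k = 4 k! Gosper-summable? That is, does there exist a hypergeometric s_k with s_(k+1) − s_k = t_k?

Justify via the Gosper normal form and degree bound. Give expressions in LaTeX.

Step 1: r(k) = k + 1.
Take A(k)=k + 1, B(k)=1, C(k)=1.
Solve (k + 1)·f(k+1) − (1)·f(k) = 1.
deg f ≤ -1 (via 1,0,0).
deg f ≤ -1 is impossible — no certificate.

No. Not Gosper-summable.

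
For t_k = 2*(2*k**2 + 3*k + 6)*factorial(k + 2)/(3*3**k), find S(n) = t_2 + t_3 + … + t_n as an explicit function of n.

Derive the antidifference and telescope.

S(n) = -80/3 + 4*n*factorial(n + 3)/(3*3**n) + 2*factorial(n + 3)/3**n

Ratio r(k) = (k + 3)*(3*k + 2*(k + 1)**2 + 9)/(3*(2*k**2 + 3*k + 6)).
Factor: A=k/3 + 1; B=1; C=k**2 + 3*k/2 + 3.
Key eq: (k/3 + 1)·f(k+1) = (1)·f(k) + (k**2 + 3*k/2 + 3).
deg f ≤ 1 (via 1,0,2).
Solve for f: f(k) = 3*(2*k + 1)/2 (degree 1 ≤ 1).
Get s_k = R·t_k = 2*(2*k + 1)*factorial(k + 2)/3**k with R(k) = B(k−1)f(k)/C(k) = 3*(2*k + 1)/(2*k**2 + 3*k + 6).
Check: Δs_k = 2*(2*k**2 + 3*k + 6)*factorial(k + 2)/(3*3**k). ✓
Σ_(k=2)^n t_k = s_(n+1) − s_(2) = (2*3**(-n - 1)*(2*n + 3)*factorial(n + 3)) − (80/3), i.e. -80/3 + 4*n*factorial(n + 3)/(3*3**n) + 2*factorial(n + 3)/3**n.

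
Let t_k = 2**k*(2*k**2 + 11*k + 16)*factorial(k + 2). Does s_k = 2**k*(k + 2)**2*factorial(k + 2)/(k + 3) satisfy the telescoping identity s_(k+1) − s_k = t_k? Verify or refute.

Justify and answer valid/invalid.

Invalid: residual -2**k*(2*k**3 + 17*k**2 + 48*k + 46)*factorial(k + 2)/((k + 3)*(k + 4)) ≠ 0.

s_(k+1) = 2**(k + 1)*(k + 3)**2*factorial(k + 3)/(k + 4)
s_(k+1) − s_k = 2**k*(2*k**4 + 23*k**3 + 100*k**2 + 196*k + 146)*factorial(k + 2)/((k + 3)*(k + 4))
(s_(k+1) − s_k) − t_k = -2**k*(2*k**3 + 17*k**2 + 48*k + 46)*factorial(k + 2)/((k + 3)*(k + 4))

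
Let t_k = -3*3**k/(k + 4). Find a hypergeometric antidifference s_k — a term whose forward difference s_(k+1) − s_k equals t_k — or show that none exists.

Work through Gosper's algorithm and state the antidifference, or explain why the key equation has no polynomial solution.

Ratio r(k) = 3*(k + 4)/(k + 5).
Gosper form: A/B · C(k+1)/C(k) with A=3*k + 12, B=k + 5, C=1.
f must satisfy (3*k + 12)·f(k+1) − (k + 4)·f(k) = 1.
From deg A=1, deg B=1, deg C=0: d=-1.
Negative degree bound (-1): no f exists, t_k not Gosper-summable.

none (Gosper's algorithm certifies no s_k)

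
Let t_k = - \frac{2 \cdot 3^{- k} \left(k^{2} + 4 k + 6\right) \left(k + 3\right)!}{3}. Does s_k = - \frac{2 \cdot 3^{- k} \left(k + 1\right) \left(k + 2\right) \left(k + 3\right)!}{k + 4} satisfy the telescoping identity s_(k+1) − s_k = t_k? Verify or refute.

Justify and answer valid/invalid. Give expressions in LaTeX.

s_(k+1) = -2*(k + 2)*(k + 3)*factorial(k + 4)/(3*3**k*(k + 5))
s_(k+1) − s_k = -2*(k + 2)*(k**3 + 8*k**2 + 22*k + 33)*factorial(k + 3)/(3*3**k*(k + 4)*(k + 5))
(s_(k+1) − s_k) − t_k = 2*(k**3 + 8*k**2 + 19*k + 18)*factorial(k + 3)/(3**k*(k + 4)*(k + 5))

Invalid: residual \frac{2 \cdot 3^{- k} \left(k^{3} + 8 k^{2} + 19 k + 18\right) \left(k + 3\right)!}{\left(k + 4\right) \left(k + 5\right)} ≠ 0.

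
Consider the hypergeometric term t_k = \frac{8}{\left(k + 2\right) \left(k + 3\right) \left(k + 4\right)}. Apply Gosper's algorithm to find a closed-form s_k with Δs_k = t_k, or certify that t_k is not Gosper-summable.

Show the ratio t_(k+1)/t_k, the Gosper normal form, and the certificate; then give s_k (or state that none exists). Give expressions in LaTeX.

s_k = \frac{2 k \left(k + 5\right)}{3 \left(k + 2\right) \left(k + 3\right)}

Compute t_(k+1)/t_k: get (k + 2)/(k + 5).
Take A(k)=k + 2, B(k)=k + 5, C(k)=1.
Solve (k + 2)·f(k+1) − (k + 4)·f(k) = 1.
deg f ≤ 2 (via 1,1,0).
Coefficient equations give f(k) = k*(k + 5)/12.
Then R = B(k−1)f/C = k*(k + 4)*(k + 5)/12, so s_k = R(k)·t_k = 2*k*(k + 5)/(3*(k + 2)*(k + 3)).
Verify: 8/(k**3 + 9*k**2 + 26*k + 24) matches t_k.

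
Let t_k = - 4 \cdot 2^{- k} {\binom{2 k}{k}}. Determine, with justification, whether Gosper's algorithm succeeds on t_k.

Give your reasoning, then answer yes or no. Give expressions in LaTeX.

Step 1: r(k) = (2*k + 1)/(k + 1).
Factor: A=2*k + 1; B=k + 1; C=1.
Need (2*k + 1)·f(k+1) − (k)·f(k) = 1.
From deg A=1, deg B=1, deg C=0: d=-1.
Bound -1 < 0, so the key equation has no polynomial solution.

No. Not Gosper-summable.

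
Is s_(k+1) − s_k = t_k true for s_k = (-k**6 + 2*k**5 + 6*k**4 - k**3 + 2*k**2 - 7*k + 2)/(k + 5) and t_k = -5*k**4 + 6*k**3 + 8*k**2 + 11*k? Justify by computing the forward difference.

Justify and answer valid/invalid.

s_(k+1) = (-k**6 - 4*k**5 + k**4 + 23*k**3 + 40*k**2 + 22*k + 3)/(k + 6)
s_(k+1) − s_k = (-5*k**6 - 37*k**5 - 7*k**4 + 159*k**3 + 217*k**2 + 153*k + 3)/(k**2 + 11*k + 30)
(s_(k+1) − s_k) − t_k = 3*(4*k**5 + 23*k**4 - 40*k**3 - 48*k**2 - 59*k + 1)/(k**2 + 11*k + 30)

Invalid: residual 3*(4*k**5 + 23*k**4 - 40*k**3 - 48*k**2 - 59*k + 1)/(k**2 + 11*k + 30) ≠ 0.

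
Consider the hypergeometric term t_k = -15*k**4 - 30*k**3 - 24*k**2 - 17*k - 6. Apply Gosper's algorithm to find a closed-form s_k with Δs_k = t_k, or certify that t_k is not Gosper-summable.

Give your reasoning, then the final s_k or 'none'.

s_k = k*(-3*k**4 + 2*k**2 - 4*k - 1)

Step 1: r(k) = (15*k**4 + 90*k**3 + 204*k**2 + 215*k + 92)/(15*k**4 + 30*k**3 + 24*k**2 + 17*k + 6).
Normal form (A,B,C) = (1, 1, k**4 + 2*k**3 + 8*k**2/5 + 17*k/15 + 2/5).
Set up (1)·f(k+1) − (1)·f(k) − (k**4 + 2*k**3 + 8*k**2/5 + 17*k/15 + 2/5) = 0.
Degrees (0,0,4) ⇒ d ≤ 5.
A polynomial solution: f(k) = k*(3*k**4 - 2*k**2 + 4*k + 1)/15.
Get s_k = R·t_k = k*(-3*k**4 + 2*k**2 - 4*k - 1) with R(k) = B(k−1)f(k)/C(k) = k*(3*k**4 - 2*k**2 + 4*k + 1)/(15*k**4 + 30*k**3 + 24*k**2 + 17*k + 6).
Check: Δs_k = -15*k**4 - 30*k**3 - 24*k**2 - 17*k - 6. ✓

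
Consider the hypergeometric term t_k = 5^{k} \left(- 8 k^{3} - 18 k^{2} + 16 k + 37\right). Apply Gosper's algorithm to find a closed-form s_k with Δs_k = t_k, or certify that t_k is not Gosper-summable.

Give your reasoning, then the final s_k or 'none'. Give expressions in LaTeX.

s_k = 5^{k} \left(- 2 k^{3} + 3 k^{2} + 4 k + 3\right)

t_(k+1)/t_k = 5*(8*k**3 + 42*k**2 + 44*k - 27)/(8*k**3 + 18*k**2 - 16*k - 37).
Factor: A=5; B=1; C=k**3 + 9*k**2/4 - 2*k - 37/8.
Set up (5)·f(k+1) − (1)·f(k) − (k**3 + 9*k**2/4 - 2*k - 37/8) = 0.
Bound: deg f ≤ 3.
Coefficient equations give f(k) = (2*k**3 - 3*k**2 - 4*k - 3)/8.
Get s_k = R·t_k = 5**k*(-2*k**3 + 3*k**2 + 4*k + 3) with R(k) = B(k−1)f(k)/C(k) = (2*k**3 - 3*k**2 - 4*k - 3)/(8*k**3 + 18*k**2 - 16*k - 37).
Verify: 5**k*(-8*k**3 - 18*k**2 + 16*k + 37) matches t_k.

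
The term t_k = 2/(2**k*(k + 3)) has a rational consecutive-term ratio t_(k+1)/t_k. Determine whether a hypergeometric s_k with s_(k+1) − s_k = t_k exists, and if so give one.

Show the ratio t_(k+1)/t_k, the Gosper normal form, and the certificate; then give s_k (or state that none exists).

none — t_k is not Gosper-summable

t_(k+1)/t_k = (k + 3)/(2*(k + 4)).
Factor: A=k/2 + 3/2; B=k + 4; C=1.
Need (k/2 + 3/2)·f(k+1) − (k + 3)·f(k) = 1.
Bound: deg f ≤ -1.
Negative degree bound (-1): no f exists, t_k not Gosper-summable.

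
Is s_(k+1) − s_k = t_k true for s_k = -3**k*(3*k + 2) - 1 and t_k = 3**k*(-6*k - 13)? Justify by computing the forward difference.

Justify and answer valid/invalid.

s_(k+1) = -3*3**k*(3*k + 5) - 1
s_(k+1) − s_k = 3**k*(-6*k - 13)
(s_(k+1) − s_k) − t_k = 0

valid; difference matches t_k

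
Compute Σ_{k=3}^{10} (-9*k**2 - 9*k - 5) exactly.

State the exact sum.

Σ = -3928

The ratio is (9*k**2 + 27*k + 23)/(9*k**2 + 9*k + 5).
So A=1 and B=1, with C=k**2 + k + 5/9.
Need (1)·f(k+1) − (1)·f(k) = k**2 + k + 5/9.
deg f ≤ 3 (via 0,0,2).
A polynomial solution: f(k) = k*(3*k**2 + 2)/9.
Certificate R = B(k−1)f/C = k*(3*k**2 + 2)/(9*k**2 + 9*k + 5) gives s_k = k*(-3*k**2 - 2).
s_(k+1) − s_k = -9*k**2 - 9*k - 5 = t_k.
Sum = s_(11) − s_(3); s_(11) = -4015, s_(3) = -87 ⇒ -3928.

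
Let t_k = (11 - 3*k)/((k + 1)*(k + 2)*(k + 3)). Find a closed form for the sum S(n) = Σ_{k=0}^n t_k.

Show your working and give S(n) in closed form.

Ratio r(k) = (k + 1)*(3*k - 8)/((k + 4)*(3*k - 11)).
Factor: A=k + 1; B=k + 4; C=k - 11/3.
f must satisfy (k + 1)·f(k+1) − (k + 3)·f(k) = k - 11/3.
deg f ≤ 2 (via 1,1,1).
Solving with deg f ≤ 2: f(k) = -k*(2*k + 9)/3.
Then R = B(k−1)f/C = -k*(k + 3)*(2*k + 9)/(3*k - 11), so s_k = R(k)·t_k = k*(2*k + 9)/((k + 1)*(k + 2)).
Δs = (11 - 3*k)/(k**3 + 6*k**2 + 11*k + 6), as required.
s_(n+1) = (2*n**2 + 13*n + 11)/(n**2 + 5*n + 6) and s_(0) = 0, so S(n) = (2*n**2 + 13*n + 11)/(n**2 + 5*n + 6).

S(n) = (2*n**2 + 13*n + 11)/(n**2 + 5*n + 6)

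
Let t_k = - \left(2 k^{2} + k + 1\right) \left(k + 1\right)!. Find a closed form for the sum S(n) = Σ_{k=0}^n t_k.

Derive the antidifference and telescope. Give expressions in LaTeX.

t_(k+1)/t_k = (k + 2)*(k + 2*(k + 1)**2 + 2)/(2*k**2 + k + 1).
A = k + 2, B = 1, C = k**2 + k/2 + 1/2.
Key eq: (k + 2)·f(k+1) = (1)·f(k) + (k**2 + k/2 + 1/2).
From deg A=1, deg B=0, deg C=2: d=1.
Match coefficients ⇒ f(k) = (2*k - 3)/2.
So s_k = (B(k−1)f/C)·t_k = ((2*k - 3)/(2*k**2 + k + 1))·t_k = -(2*k - 3)*factorial(k + 1).
s_(k+1) − s_k = -(2*k**2 + k + 1)*factorial(k + 1) = t_k.
Telescope: S(n) = s_(n+1) − s_(0) = -(2*n - 1)*factorial(n + 2) − (3) = -2*n*factorial(n + 2) + factorial(n + 2) - 3.

S(n) = - 2 n \left(n + 2\right)! + \left(n + 2\right)! - 3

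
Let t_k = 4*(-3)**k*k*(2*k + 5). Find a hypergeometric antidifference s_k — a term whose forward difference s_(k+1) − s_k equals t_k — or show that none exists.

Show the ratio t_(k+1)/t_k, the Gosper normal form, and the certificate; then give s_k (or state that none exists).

Ratio r(k) = -3*(k + 1)*(2*k + 7)/(k*(2*k + 5)).
Normal form (A,B,C) = (-3, 1, k**2 + 5*k/2).
Solve (-3)·f(k+1) − (1)·f(k) = k**2 + 5*k/2.
deg f ≤ 2 (via 0,0,2).
A polynomial solution: f(k) = -(2*k**2 + 2*k - 3)/8.
Get s_k = R·t_k = (-3)**k*(-2*k**2 - 2*k + 3) with R(k) = B(k−1)f(k)/C(k) = -(2*k**2 + 2*k - 3)/(4*k*(2*k + 5)).
Check: Δs_k = 4*(-3)**k*k*(2*k + 5). ✓

s_k = (-3)**k*(-2*k**2 - 2*k + 3)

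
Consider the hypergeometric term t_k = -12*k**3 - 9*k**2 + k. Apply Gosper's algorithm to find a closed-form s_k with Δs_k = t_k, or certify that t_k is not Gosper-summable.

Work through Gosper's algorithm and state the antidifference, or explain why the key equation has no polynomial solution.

Ratio r(k) = (12*k**3 + 45*k**2 + 53*k + 20)/(k*(12*k**2 + 9*k - 1)).
Take A(k)=1, B(k)=1, C(k)=k**3 + 3*k**2/4 - k/12.
f must satisfy (1)·f(k+1) − (1)·f(k) = k**3 + 3*k**2/4 - k/12.
From deg A=0, deg B=0, deg C=3: d=4.
Coefficient equations give f(k) = k*(k - 1)*(3*k**2 - 2)/12.
Then R = B(k−1)f/C = (k - 1)*(3*k**2 - 2)/(12*k**2 + 9*k - 1), so s_k = R(k)·t_k = k*(-3*k**3 + 3*k**2 + 2*k - 2).
Δs = k*(-12*k**2 - 9*k + 1), as required.

s_k = k*(-3*k**3 + 3*k**2 + 2*k - 2)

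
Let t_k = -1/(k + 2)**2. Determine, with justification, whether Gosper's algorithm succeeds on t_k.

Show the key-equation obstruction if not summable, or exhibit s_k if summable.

Ratio r(k) = (k + 2)**2/(k + 3)**2.
So A=k**2 + 4*k + 4 and B=k**2 + 6*k + 9, with C=1.
Need (k**2 + 4*k + 4)·f(k+1) − (k**2 + 4*k + 4)·f(k) = 1.
Bound: deg f ≤ 0.
f = c0 ⇒ A·f(k+1) − B(k−1)·f(k) − C = -1. The system {-1 = 0} is inconsistent; no antidifference.

No — the linear system for f has no solution.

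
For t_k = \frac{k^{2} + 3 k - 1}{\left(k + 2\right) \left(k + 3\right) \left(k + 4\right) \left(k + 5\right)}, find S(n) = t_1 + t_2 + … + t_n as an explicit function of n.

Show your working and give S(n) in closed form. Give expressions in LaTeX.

S(n) = \frac{n \left(2 n + 1\right)}{15 \left(n^{2} + 8 n + 15\right)}

r(k) = (k + 2)*(3*k + (k + 1)**2 + 2)/((k + 6)*(k**2 + 3*k - 1)) after simplifying.
Take A(k)=k + 2, B(k)=k + 6, C(k)=k**2 + 3*k - 1.
Solve (k + 2)·f(k+1) − (k + 5)·f(k) = k**2 + 3*k - 1.
Degrees (1,1,2) ⇒ d ≤ 3.
Coefficient equations give f(k) = k*(k - 2)*(k + 3)/8.
R(k) = B(k−1)·f(k)/C(k) = k*(k - 2)*(k + 3)*(k + 5)/(8*(k**2 + 3*k - 1)); s_k = R·t_k = k*(k - 2)/(8*(k**2 + 6*k + 8)).
Check: Δs_k = (k**2 + 3*k - 1)/(k**4 + 14*k**3 + 71*k**2 + 154*k + 120). ✓
Telescope: S(n) = s_(n+1) − s_(1) = (n**2 - 1)/(8*(n**2 + 8*n + 15)) − (-1/120) = n*(2*n + 1)/(15*(n**2 + 8*n + 15)).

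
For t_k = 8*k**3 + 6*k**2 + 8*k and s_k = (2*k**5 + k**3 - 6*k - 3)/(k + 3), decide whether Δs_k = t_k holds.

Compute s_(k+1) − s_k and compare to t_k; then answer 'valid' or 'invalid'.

Invalid: residual 2*(-6*k**4 - 32*k**3 - 23*k**2 - 27*k - 3)/(k**2 + 7*k + 12) ≠ 0.

s_(k+1) = (-6*k + 2*(k + 1)**5 + (k + 1)**3 - 9)/(k + 4)
s_(k+1) − s_k = 2*(4*k**5 + 25*k**4 + 41*k**3 + 41*k**2 + 21*k - 3)/(k**2 + 7*k + 12)
(s_(k+1) − s_k) − t_k = 2*(-6*k**4 - 32*k**3 - 23*k**2 - 27*k - 3)/(k**2 + 7*k + 12)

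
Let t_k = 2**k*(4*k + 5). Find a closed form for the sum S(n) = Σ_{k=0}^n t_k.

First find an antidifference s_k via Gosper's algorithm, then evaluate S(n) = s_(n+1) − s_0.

r(k) = 2*(4*k + 9)/(4*k + 5) after simplifying.
Gosper form: A/B · C(k+1)/C(k) with A=2, B=1, C=k + 5/4.
Solve (2)·f(k+1) − (1)·f(k) = k + 5/4.
Degrees (0,0,1) ⇒ d ≤ 1.
Match coefficients ⇒ f(k) = (4*k - 3)/4.
Certificate R = B(k−1)f/C = (4*k - 3)/(4*k + 5) gives s_k = 2**k*(4*k - 3).
Verify: 2**k*(4*k + 5) matches t_k.
Evaluate: s_(n+1) = 2**(n + 1)*(4*n + 1); subtract s_(0) = -3 ⇒ S(n) = 2**(n + 1) + 2**(n + 3)*n + 3.

S(n) = 2**(n + 1) + 2**(n + 3)*n + 3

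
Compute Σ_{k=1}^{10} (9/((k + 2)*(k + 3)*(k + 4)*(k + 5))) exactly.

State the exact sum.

Σ = 89/1820

The ratio is (k + 2)/(k + 6).
Factor: A=k + 2; B=k + 6; C=1.
Key eq: (k + 2)·f(k+1) = (k + 5)·f(k) + (1).
d = 3 from the (1,1,0) case.
A polynomial solution: f(k) = k*(k**2 + 9*k + 26)/72.
R(k) = B(k−1)·f(k)/C(k) = k*(k + 5)*(k**2 + 9*k + 26)/72; s_k = R·t_k = k*(k**2 + 9*k + 26)/(8*(k + 2)*(k + 3)*(k + 4)).
Check: Δs_k = 9/(k**4 + 14*k**3 + 71*k**2 + 154*k + 120). ✓
Telescoping: Σ = s_(11) − s_(1) = 451/3640 − (3/40) = 89/1820.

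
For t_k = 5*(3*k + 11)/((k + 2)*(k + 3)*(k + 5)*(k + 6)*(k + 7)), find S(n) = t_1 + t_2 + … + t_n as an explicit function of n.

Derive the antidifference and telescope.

S(n) = 5*n*(n**2 + 16*n + 81)/(126*(n**3 + 16*n**2 + 81*n + 126))

The ratio is (k + 2)*(k + 5)*(3*k + 14)/((k + 4)*(k + 8)*(3*k + 11)).
Factor: A=k + 2; B=k + 8; C=k**2 + 23*k/3 + 44/3.
Need (k + 2)·f(k+1) − (k + 7)·f(k) = k**2 + 23*k/3 + 44/3.
Degrees (1,1,2) ⇒ d ≤ 5.
Coefficient equations give f(k) = k*(k + 3)*(k + 4)*(k**2 + 13*k + 52)/180.
Get s_k = R·t_k = k*(k**2 + 13*k + 52)/(12*(k**3 + 13*k**2 + 52*k + 60)) with R(k) = B(k−1)f(k)/C(k) = k*(k + 3)*(k + 7)*(k**2 + 13*k + 52)/(60*(3*k + 11)).
s_(k+1) − s_k = 5*(3*k + 11)/(k**5 + 23*k**4 + 203*k**3 + 853*k**2 + 1692*k + 1260) = t_k.
s_(n+1) = (n**3 + 16*n**2 + 81*n + 66)/(12*(n**3 + 16*n**2 + 81*n + 126)) and s_(1) = 11/252, so S(n) = 5*n*(n**2 + 16*n + 81)/(126*(n**3 + 16*n**2 + 81*n + 126)).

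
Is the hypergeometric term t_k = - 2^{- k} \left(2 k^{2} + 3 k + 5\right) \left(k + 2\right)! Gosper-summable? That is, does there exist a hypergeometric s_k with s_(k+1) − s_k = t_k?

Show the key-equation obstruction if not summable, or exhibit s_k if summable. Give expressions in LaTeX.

Yes. s_k = - 2^{1 - k} \left(2 k - 1\right) \left(k + 2\right)!.

Compute t_(k+1)/t_k: get (k + 3)*(3*k + 2*(k + 1)**2 + 8)/(2*(2*k**2 + 3*k + 5)).
Factor: A=k/2 + 3/2; B=1; C=k**2 + 3*k/2 + 5/2.
Key eq: (k/2 + 3/2)·f(k+1) = (1)·f(k) + (k**2 + 3*k/2 + 5/2).
From deg A=1, deg B=0, deg C=2: d=1.
A polynomial solution: f(k) = 2*k - 1.
R(k) = B(k−1)·f(k)/C(k) = 2*(2*k - 1)/(2*k**2 + 3*k + 5); s_k = R·t_k = -2**(1 - k)*(2*k - 1)*factorial(k + 2).
s_(k+1) − s_k = -(2*k**2 + 3*k + 5)*factorial(k + 2)/2**k = t_k.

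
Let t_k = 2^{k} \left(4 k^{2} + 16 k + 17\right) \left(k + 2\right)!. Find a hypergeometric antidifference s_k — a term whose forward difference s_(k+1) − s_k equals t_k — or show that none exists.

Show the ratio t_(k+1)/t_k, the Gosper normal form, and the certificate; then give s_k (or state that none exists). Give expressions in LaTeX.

s_k = 2^{k} \left(2 k + 1\right) \left(k + 2\right)!

Ratio r(k) = 2*(4*k**3 + 36*k**2 + 109*k + 111)/(4*k**2 + 16*k + 17).
Gosper form: A/B · C(k+1)/C(k) with A=2*k + 6, B=1, C=k**2 + 4*k + 17/4.
Set up (2*k + 6)·f(k+1) − (1)·f(k) − (k**2 + 4*k + 17/4) = 0.
Degrees (1,0,2) ⇒ d ≤ 1.
Coefficient equations give f(k) = (2*k + 1)/4.
Then R = B(k−1)f/C = (2*k + 1)/(4*k**2 + 16*k + 17), so s_k = R(k)·t_k = 2**k*(2*k + 1)*factorial(k + 2).
Verify: 2**k*(4*k**2 + 16*k + 17)*factorial(k + 2) matches t_k.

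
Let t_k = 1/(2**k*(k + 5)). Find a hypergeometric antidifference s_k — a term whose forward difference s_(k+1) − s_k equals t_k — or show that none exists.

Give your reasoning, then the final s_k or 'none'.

The ratio is (k + 5)/(2*(k + 6)).
Factor: A=k/2 + 5/2; B=k + 6; C=1.
Set up (k/2 + 5/2)·f(k+1) − (k + 5)·f(k) − (1) = 0.
deg f ≤ -1 (via 1,1,0).
Negative degree bound (-1): no f exists, t_k not Gosper-summable.

none — t_k is not Gosper-summable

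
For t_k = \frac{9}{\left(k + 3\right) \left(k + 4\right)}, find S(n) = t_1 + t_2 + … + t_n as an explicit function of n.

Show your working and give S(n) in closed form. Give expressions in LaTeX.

S(n) = \frac{9 n}{4 \left(n + 4\right)}

Step 1: r(k) = (k + 3)/(k + 5).
Factor: A=k + 3; B=k + 5; C=1.
Solve (k + 3)·f(k+1) − (k + 4)·f(k) = 1.
deg f ≤ 1 (via 1,1,0).
Match coefficients ⇒ f(k) = k/3.
Certificate R = B(k−1)f/C = k*(k + 4)/3 gives s_k = 3*k/(k + 3).
Check: Δs_k = 9/(k**2 + 7*k + 12). ✓
Telescope: S(n) = s_(n+1) − s_(1) = 3*(n + 1)/(n + 4) − (3/4) = 9*n/(4*(n + 4)).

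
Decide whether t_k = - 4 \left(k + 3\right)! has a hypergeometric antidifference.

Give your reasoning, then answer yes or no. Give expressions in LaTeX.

No — key equation has no polynomial f.

Compute t_(k+1)/t_k: get k + 4.
Factor: A=k + 4; B=1; C=1.
Solve (k + 4)·f(k+1) − (1)·f(k) = 1.
Bound: deg f ≤ -1.
d = -1 < 0 ⇒ no nonzero polynomial f; not summable.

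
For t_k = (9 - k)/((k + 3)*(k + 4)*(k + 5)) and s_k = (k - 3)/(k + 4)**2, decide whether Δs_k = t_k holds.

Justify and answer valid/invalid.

s_(k+1) = (k - 2)/(k + 5)**2
s_(k+1) − s_k = ((3 - k)*(k + 5)**2 + (k - 2)*(k + 4)**2)/((k + 4)**2*(k + 5)**2)
(s_(k+1) − s_k) − t_k = (2*k**2 - 3*k - 51)/(k**5 + 21*k**4 + 175*k**3 + 723*k**2 + 1480*k + 1200)

Invalid: residual (2*k**2 - 3*k - 51)/(k**5 + 21*k**4 + 175*k**3 + 723*k**2 + 1480*k + 1200) ≠ 0.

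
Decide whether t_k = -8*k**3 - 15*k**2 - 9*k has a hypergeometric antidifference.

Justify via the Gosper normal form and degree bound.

Yes. s_k = k*(-2*k**3 - k**2 + k + 2).

t_(k+1)/t_k = (8*k**3 + 39*k**2 + 63*k + 32)/(k*(8*k**2 + 15*k + 9)).
So A=1 and B=1, with C=k**3 + 15*k**2/8 + 9*k/8.
Key eq: (1)·f(k+1) = (1)·f(k) + (k**3 + 15*k**2/8 + 9*k/8).
From deg A=0, deg B=0, deg C=3: d=4.
A polynomial solution: f(k) = k*(k - 1)*(2*k**2 + 3*k + 2)/8.
Get s_k = R·t_k = k*(-2*k**3 - k**2 + k + 2) with R(k) = B(k−1)f(k)/C(k) = (k - 1)*(2*k**2 + 3*k + 2)/(8*k**2 + 15*k + 9).
Δs = k*(-8*k**2 - 15*k - 9), as required.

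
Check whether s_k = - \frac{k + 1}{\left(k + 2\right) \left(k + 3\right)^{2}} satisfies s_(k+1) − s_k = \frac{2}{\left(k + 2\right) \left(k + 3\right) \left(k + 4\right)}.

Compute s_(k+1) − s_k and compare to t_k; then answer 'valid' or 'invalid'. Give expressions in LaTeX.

Invalid: residual \frac{2 \left(- 3 k - 10\right)}{k^{5} + 16 k^{4} + 101 k^{3} + 314 k^{2} + 480 k + 288} ≠ 0.

s_(k+1) = (-k - 2)/((k + 3)*(k + 4)**2)
s_(k+1) − s_k = ((k + 1)*(k + 4)**2 - (k + 2)**2*(k + 3))/((k + 2)*(k + 3)**2*(k + 4)**2)
(s_(k+1) − s_k) − t_k = 2*(-3*k - 10)/(k**5 + 16*k**4 + 101*k**3 + 314*k**2 + 480*k + 288)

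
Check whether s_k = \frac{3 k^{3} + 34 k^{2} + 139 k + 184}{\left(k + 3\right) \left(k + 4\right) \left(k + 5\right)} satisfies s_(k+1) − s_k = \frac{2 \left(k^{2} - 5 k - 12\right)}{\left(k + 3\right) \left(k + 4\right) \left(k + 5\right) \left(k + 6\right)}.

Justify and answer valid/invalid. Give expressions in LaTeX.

valid (s_(k+1) − s_k reduces to t_k)

s_(k+1) = (139*k + 3*(k + 1)**3 + 34*(k + 1)**2 + 323)/((k + 4)*(k + 5)*(k + 6))
s_(k+1) − s_k = 2*(k**2 - 5*k - 12)/(k**4 + 18*k**3 + 119*k**2 + 342*k + 360)
(s_(k+1) − s_k) − t_k = 0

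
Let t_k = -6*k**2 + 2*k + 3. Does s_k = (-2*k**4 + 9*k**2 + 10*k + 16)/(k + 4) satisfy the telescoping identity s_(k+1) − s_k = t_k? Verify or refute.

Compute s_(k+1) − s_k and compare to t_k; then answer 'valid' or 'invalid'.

Invalid: residual 4*(2*k**3 + 13*k**2 - 5*k - 2)/(k**2 + 9*k + 20) ≠ 0.

s_(k+1) = (10*k - 2*(k + 1)**4 + 9*(k + 1)**2 + 26)/(k + 5)
s_(k+1) − s_k = (-6*k**4 - 44*k**3 - 47*k**2 + 47*k + 52)/(k**2 + 9*k + 20)
(s_(k+1) − s_k) − t_k = 4*(2*k**3 + 13*k**2 - 5*k - 2)/(k**2 + 9*k + 20)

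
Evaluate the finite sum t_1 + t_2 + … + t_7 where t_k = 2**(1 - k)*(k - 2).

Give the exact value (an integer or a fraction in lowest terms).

Σ = -7/64

Step 1: r(k) = (k - 1)/(2*(k - 2)).
A = 1/2, B = 1, C = k - 2.
Need (1/2)·f(k+1) − (1)·f(k) = k - 2.
From deg A=0, deg B=0, deg C=1: d=1.
A polynomial solution: f(k) = -2*(k - 1).
So s_k = (B(k−1)f/C)·t_k = (-2*(k - 1)/(k - 2))·t_k = 2**(2 - k)*(1 - k).
Δs = 2**(1 - k)*(k - 2), as required.
Sum = s_(8) − s_(1); s_(8) = -7/64, s_(1) = 0 ⇒ -7/64.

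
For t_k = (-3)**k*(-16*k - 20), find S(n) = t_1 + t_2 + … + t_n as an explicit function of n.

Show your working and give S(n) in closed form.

Ratio r(k) = 3*(-4*k - 9)/(4*k + 5).
Normal form (A,B,C) = (-3, 1, k + 5/4).
Set up (-3)·f(k+1) − (1)·f(k) − (k + 5/4) = 0.
Degrees (0,0,1) ⇒ d ≤ 1.
Solving with deg f ≤ 1: f(k) = -(2*k + 1)/8.
R(k) = B(k−1)·f(k)/C(k) = -(2*k + 1)/(2*(4*k + 5)); s_k = R·t_k = (-3)**k*(4*k + 2).
Δs = (-3)**k*(-16*k - 20), as required.
Σ_(k=1)^n t_k = s_(n+1) − s_(1) = ((-3)**(n + 1)*(4*n + 6)) − (-18), i.e. -12*(-3)**n*n - 18*(-3)**n + 18.

S(n) = -12*(-3)**n*n - 18*(-3)**n + 18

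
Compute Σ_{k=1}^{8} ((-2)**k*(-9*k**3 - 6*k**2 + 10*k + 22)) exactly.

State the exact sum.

Step 1: r(k) = 2*(-9*k**3 - 33*k**2 - 29*k + 17)/(9*k**3 + 6*k**2 - 10*k - 22).
A = -2, B = 1, C = k**3 + 2*k**2/3 - 10*k/9 - 22/9.
f must satisfy (-2)·f(k+1) − (1)·f(k) = k**3 + 2*k**2/3 - 10*k/9 - 22/9.
deg f ≤ 3 (via 0,0,3).
Match coefficients ⇒ f(k) = -(3*k**3 - 4*k**2 - 4*k - 4)/9.
Then R = B(k−1)f/C = -(3*k**3 - 4*k**2 - 4*k - 4)/(9*k**3 + 6*k**2 - 10*k - 22), so s_k = R(k)·t_k = (-2)**k*(3*k**3 - 4*k**2 - 4*k - 4).
Δs = (-2)**k*(-9*k**3 - 6*k**2 + 10*k + 22), as required.
Σ_(k=1)^(8) t_k = s_(9) − s_(1) = -933376 − (18) = -933394.

Σ = -933394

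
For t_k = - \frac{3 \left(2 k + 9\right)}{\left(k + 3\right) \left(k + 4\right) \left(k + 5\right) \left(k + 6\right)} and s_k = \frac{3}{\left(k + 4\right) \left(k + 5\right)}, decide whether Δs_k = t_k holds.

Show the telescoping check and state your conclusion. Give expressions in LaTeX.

s_(k+1) = 3/((k + 5)*(k + 6))
s_(k+1) − s_k = -6/(k**3 + 15*k**2 + 74*k + 120)
(s_(k+1) − s_k) − t_k = 9/(k**4 + 18*k**3 + 119*k**2 + 342*k + 360)

Invalid: residual \frac{9}{k^{4} + 18 k^{3} + 119 k^{2} + 342 k + 360} ≠ 0.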